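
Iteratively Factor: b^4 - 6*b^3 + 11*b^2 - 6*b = (b)*(b^3 - 6*b^2 + 11*b - 6) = b*(b - 3)*(b^2 - 3*b + 2) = b*(b - 3)*(b - 2)*(b - 1)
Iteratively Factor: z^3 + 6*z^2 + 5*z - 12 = (z - 1)*(z^2 + 7*z + 12) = (z - 1)*(z + 3)*(z + 4)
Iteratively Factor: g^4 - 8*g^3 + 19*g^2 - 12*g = (g)*(g^3 - 8*g^2 + 19*g - 12) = g*(g - 3)*(g^2 - 5*g + 4) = g*(g - 4)*(g - 3)*(g - 1)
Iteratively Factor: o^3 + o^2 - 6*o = (o - 2)*(o^2 + 3*o) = (o - 2)*(o + 3)*(o)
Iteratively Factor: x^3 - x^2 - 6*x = (x - 3)*(x^2 + 2*x) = x*(x - 3)*(x + 2)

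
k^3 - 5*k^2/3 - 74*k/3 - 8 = (k - 6)*(k + 1/3)*(k + 4)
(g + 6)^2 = g^2 + 12*g + 36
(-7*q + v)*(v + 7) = -7*q*v - 49*q + v^2 + 7*v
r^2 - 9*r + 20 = (r - 5)*(r - 4)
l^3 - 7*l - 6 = (l - 3)*(l + 1)*(l + 2)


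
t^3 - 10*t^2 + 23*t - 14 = (t - 7)*(t - 2)*(t - 1)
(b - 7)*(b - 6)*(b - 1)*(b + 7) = b^4 - 7*b^3 - 43*b^2 + 343*b - 294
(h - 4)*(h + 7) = h^2 + 3*h - 28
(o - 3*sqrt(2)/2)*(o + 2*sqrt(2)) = o^2 + sqrt(2)*o/2 - 6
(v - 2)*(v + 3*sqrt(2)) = v^2 - 2*v + 3*sqrt(2)*v - 6*sqrt(2)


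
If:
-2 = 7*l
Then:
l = -2/7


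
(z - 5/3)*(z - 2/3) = z^2 - 7*z/3 + 10/9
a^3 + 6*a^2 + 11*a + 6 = (a + 1)*(a + 2)*(a + 3)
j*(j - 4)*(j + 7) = j^3 + 3*j^2 - 28*j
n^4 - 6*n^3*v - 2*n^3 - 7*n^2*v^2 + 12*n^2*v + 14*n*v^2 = n*(n - 2)*(n - 7*v)*(n + v)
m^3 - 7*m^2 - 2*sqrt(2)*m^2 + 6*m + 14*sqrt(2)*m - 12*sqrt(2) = (m - 6)*(m - 1)*(m - 2*sqrt(2))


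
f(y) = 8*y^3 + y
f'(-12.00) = 3457.00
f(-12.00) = -13836.00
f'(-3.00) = 217.00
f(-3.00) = -219.00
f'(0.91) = 20.87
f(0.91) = 6.94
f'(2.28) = 125.76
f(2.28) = 97.10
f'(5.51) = 729.64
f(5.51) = 1343.78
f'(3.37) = 273.57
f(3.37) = 309.55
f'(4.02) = 388.85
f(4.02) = 523.74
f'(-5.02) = 605.81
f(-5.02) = -1017.07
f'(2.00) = 97.00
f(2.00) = 66.00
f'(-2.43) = 142.72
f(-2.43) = -117.22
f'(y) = 24*y^2 + 1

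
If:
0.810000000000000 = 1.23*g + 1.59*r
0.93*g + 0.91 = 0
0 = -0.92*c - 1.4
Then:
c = -1.52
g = -0.98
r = 1.27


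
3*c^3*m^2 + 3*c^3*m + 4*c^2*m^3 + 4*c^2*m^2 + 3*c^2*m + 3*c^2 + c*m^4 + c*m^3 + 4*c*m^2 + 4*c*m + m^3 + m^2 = (c + m)*(3*c + m)*(m + 1)*(c*m + 1)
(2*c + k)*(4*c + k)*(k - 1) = 8*c^2*k - 8*c^2 + 6*c*k^2 - 6*c*k + k^3 - k^2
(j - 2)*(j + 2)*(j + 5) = j^3 + 5*j^2 - 4*j - 20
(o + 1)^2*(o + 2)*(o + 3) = o^4 + 7*o^3 + 17*o^2 + 17*o + 6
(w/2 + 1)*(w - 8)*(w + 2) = w^3/2 - 2*w^2 - 14*w - 16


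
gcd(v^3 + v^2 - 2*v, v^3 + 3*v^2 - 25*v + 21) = v - 1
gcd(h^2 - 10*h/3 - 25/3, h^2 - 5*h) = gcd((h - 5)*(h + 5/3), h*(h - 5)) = h - 5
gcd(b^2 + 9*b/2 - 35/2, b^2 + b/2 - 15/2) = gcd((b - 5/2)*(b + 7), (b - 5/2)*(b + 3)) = b - 5/2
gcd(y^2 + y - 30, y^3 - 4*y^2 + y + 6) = 1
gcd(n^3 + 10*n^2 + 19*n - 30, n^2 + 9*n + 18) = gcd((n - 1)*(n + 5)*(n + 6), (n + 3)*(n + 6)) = n + 6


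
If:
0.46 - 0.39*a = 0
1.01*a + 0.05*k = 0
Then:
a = 1.18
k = -23.83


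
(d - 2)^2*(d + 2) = d^3 - 2*d^2 - 4*d + 8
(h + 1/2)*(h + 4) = h^2 + 9*h/2 + 2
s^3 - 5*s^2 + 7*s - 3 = (s - 3)*(s - 1)^2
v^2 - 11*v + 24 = (v - 8)*(v - 3)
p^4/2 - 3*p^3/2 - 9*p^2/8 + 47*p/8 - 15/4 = (p/2 + 1)*(p - 5/2)*(p - 3/2)*(p - 1)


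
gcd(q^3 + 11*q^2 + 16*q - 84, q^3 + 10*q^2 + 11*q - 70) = q^2 + 5*q - 14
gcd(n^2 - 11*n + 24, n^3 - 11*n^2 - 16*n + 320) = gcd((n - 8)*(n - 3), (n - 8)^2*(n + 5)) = n - 8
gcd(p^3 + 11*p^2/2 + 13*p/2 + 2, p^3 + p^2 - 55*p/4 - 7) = p^2 + 9*p/2 + 2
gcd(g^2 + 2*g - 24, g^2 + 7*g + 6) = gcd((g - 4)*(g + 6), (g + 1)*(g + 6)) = g + 6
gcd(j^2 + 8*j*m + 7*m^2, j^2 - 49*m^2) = j + 7*m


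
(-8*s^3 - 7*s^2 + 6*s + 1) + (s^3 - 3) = -7*s^3 - 7*s^2 + 6*s - 2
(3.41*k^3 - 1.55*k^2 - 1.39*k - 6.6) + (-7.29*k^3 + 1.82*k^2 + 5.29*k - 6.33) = -3.88*k^3 + 0.27*k^2 + 3.9*k - 12.93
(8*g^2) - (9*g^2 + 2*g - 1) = -g^2 - 2*g + 1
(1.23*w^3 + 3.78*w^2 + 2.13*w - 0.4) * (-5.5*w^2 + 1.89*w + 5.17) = -6.765*w^5 - 18.4653*w^4 + 1.7883*w^3 + 25.7683*w^2 + 10.2561*w - 2.068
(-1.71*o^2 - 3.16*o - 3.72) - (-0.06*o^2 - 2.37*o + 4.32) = -1.65*o^2 - 0.79*o - 8.04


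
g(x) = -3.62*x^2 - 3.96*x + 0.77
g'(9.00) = -69.12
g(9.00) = -328.09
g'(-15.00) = 104.64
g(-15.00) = -754.33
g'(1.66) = -15.98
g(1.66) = -15.78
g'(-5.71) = 37.38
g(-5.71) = -94.65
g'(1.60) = -15.54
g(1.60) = -14.83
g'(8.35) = -64.41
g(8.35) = -284.69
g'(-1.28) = 5.31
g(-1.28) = -0.09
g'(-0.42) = -0.92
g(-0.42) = 1.79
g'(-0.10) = -3.24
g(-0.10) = 1.13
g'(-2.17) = 11.75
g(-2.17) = -7.68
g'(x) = -7.24*x - 3.96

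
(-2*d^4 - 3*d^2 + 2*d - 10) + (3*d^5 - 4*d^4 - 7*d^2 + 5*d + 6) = 3*d^5 - 6*d^4 - 10*d^2 + 7*d - 4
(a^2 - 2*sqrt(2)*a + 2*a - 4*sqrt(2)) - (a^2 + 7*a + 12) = -5*a - 2*sqrt(2)*a - 12 - 4*sqrt(2)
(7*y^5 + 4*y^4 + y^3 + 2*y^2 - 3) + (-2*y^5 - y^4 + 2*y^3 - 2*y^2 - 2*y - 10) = 5*y^5 + 3*y^4 + 3*y^3 - 2*y - 13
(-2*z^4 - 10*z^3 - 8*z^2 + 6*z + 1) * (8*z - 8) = -16*z^5 - 64*z^4 + 16*z^3 + 112*z^2 - 40*z - 8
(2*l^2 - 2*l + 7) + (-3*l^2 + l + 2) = -l^2 - l + 9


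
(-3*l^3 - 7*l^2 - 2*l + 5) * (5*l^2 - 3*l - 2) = -15*l^5 - 26*l^4 + 17*l^3 + 45*l^2 - 11*l - 10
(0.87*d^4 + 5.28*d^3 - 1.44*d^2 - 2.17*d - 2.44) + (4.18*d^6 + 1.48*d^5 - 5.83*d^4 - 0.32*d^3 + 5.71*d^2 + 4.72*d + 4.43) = 4.18*d^6 + 1.48*d^5 - 4.96*d^4 + 4.96*d^3 + 4.27*d^2 + 2.55*d + 1.99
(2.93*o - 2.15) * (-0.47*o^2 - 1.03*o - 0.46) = -1.3771*o^3 - 2.0074*o^2 + 0.8667*o + 0.989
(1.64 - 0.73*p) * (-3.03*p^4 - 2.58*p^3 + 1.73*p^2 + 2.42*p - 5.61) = 2.2119*p^5 - 3.0858*p^4 - 5.4941*p^3 + 1.0706*p^2 + 8.0641*p - 9.2004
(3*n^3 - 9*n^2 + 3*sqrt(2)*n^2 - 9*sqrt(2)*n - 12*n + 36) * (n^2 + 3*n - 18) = 3*n^5 + 3*sqrt(2)*n^4 - 93*n^3 - 81*sqrt(2)*n^2 + 162*n^2 + 162*sqrt(2)*n + 324*n - 648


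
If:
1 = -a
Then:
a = -1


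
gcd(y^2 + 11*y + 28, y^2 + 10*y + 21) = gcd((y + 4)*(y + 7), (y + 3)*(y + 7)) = y + 7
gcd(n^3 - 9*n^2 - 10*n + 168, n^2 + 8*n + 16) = n + 4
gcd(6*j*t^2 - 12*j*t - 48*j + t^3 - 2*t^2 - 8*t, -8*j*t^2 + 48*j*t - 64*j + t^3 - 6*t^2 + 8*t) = t - 4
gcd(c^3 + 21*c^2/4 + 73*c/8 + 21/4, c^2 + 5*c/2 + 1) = c + 2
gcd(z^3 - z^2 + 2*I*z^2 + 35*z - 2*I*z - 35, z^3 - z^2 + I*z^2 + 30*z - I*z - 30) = z^2 + z*(-1 - 5*I) + 5*I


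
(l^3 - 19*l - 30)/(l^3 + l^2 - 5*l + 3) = (l^2 - 3*l - 10)/(l^2 - 2*l + 1)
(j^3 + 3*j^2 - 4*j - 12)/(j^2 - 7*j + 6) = (j^3 + 3*j^2 - 4*j - 12)/(j^2 - 7*j + 6)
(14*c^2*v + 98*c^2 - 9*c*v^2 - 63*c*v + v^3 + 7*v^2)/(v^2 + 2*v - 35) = (14*c^2 - 9*c*v + v^2)/(v - 5)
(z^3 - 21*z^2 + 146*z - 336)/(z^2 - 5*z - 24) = (z^2 - 13*z + 42)/(z + 3)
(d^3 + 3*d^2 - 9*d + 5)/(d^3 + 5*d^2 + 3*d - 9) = (d^2 + 4*d - 5)/(d^2 + 6*d + 9)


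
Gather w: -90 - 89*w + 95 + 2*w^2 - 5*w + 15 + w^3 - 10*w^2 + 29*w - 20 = w^3 - 8*w^2 - 65*w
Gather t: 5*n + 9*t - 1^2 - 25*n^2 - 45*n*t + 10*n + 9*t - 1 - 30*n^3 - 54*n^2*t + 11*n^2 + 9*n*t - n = -30*n^3 - 14*n^2 + 14*n + t*(-54*n^2 - 36*n + 18) - 2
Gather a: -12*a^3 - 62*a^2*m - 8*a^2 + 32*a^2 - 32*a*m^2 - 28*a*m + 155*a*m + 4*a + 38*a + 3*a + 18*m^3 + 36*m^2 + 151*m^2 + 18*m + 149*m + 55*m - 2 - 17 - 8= -12*a^3 + a^2*(24 - 62*m) + a*(-32*m^2 + 127*m + 45) + 18*m^3 + 187*m^2 + 222*m - 27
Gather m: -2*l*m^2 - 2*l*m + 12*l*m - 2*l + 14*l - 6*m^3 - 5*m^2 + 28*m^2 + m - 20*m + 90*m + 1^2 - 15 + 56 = 12*l - 6*m^3 + m^2*(23 - 2*l) + m*(10*l + 71) + 42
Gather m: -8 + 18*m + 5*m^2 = 5*m^2 + 18*m - 8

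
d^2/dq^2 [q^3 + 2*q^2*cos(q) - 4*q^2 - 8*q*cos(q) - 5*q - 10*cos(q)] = -2*q^2*cos(q) + 8*sqrt(2)*q*cos(q + pi/4) + 6*q + 16*sin(q) + 14*cos(q) - 8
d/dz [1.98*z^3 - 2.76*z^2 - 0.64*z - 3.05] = 5.94*z^2 - 5.52*z - 0.64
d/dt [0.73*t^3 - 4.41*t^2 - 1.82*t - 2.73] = 2.19*t^2 - 8.82*t - 1.82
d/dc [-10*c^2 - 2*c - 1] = -20*c - 2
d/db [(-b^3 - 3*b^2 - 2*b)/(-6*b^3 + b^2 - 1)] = (-19*b^4 - 24*b^3 + 5*b^2 + 6*b + 2)/(36*b^6 - 12*b^5 + b^4 + 12*b^3 - 2*b^2 + 1)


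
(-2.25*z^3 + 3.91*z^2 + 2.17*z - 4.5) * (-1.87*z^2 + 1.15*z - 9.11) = 4.2075*z^5 - 9.8992*z^4 + 20.9361*z^3 - 24.7096*z^2 - 24.9437*z + 40.995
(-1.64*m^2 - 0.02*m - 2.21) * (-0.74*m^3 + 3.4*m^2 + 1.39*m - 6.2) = 1.2136*m^5 - 5.5612*m^4 - 0.7122*m^3 + 2.6262*m^2 - 2.9479*m + 13.702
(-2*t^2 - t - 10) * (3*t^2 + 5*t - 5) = -6*t^4 - 13*t^3 - 25*t^2 - 45*t + 50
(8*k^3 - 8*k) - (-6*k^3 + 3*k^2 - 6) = 14*k^3 - 3*k^2 - 8*k + 6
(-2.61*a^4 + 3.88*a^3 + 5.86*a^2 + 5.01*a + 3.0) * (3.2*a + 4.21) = -8.352*a^5 + 1.4279*a^4 + 35.0868*a^3 + 40.7026*a^2 + 30.6921*a + 12.63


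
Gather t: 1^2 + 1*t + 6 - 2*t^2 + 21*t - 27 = -2*t^2 + 22*t - 20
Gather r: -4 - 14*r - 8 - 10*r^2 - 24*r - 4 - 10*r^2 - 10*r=-20*r^2 - 48*r - 16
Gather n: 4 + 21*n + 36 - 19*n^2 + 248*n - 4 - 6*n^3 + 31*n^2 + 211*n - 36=-6*n^3 + 12*n^2 + 480*n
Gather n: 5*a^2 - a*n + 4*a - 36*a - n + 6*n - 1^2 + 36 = 5*a^2 - 32*a + n*(5 - a) + 35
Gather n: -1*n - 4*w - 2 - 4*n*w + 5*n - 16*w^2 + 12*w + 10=n*(4 - 4*w) - 16*w^2 + 8*w + 8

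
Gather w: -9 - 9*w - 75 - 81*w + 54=-90*w - 30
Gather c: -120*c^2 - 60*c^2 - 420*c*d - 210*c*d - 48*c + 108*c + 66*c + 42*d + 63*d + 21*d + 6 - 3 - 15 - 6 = -180*c^2 + c*(126 - 630*d) + 126*d - 18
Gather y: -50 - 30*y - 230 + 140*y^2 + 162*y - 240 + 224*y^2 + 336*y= 364*y^2 + 468*y - 520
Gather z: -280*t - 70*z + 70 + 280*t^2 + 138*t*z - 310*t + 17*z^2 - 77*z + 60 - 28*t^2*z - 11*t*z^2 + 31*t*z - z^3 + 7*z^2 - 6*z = 280*t^2 - 590*t - z^3 + z^2*(24 - 11*t) + z*(-28*t^2 + 169*t - 153) + 130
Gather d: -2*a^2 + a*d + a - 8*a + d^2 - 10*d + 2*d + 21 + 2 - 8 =-2*a^2 - 7*a + d^2 + d*(a - 8) + 15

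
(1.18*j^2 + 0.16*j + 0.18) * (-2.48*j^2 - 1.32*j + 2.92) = -2.9264*j^4 - 1.9544*j^3 + 2.788*j^2 + 0.2296*j + 0.5256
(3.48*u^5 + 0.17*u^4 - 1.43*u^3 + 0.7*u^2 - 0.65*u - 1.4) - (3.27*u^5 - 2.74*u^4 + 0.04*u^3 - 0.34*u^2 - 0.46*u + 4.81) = 0.21*u^5 + 2.91*u^4 - 1.47*u^3 + 1.04*u^2 - 0.19*u - 6.21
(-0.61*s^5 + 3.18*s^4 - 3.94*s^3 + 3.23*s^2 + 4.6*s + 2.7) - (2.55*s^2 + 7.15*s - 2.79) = -0.61*s^5 + 3.18*s^4 - 3.94*s^3 + 0.68*s^2 - 2.55*s + 5.49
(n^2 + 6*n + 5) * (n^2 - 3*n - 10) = n^4 + 3*n^3 - 23*n^2 - 75*n - 50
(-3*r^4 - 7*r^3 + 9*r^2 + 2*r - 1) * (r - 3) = -3*r^5 + 2*r^4 + 30*r^3 - 25*r^2 - 7*r + 3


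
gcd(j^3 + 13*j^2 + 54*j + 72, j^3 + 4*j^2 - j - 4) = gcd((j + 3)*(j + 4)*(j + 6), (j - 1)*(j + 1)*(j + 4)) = j + 4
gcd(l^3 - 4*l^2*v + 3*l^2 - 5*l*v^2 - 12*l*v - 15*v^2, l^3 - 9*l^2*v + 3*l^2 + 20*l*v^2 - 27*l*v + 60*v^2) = -l^2 + 5*l*v - 3*l + 15*v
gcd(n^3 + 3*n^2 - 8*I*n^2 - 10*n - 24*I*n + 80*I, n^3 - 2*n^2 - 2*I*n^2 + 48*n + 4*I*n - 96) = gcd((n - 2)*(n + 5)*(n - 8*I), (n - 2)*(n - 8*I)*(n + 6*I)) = n^2 + n*(-2 - 8*I) + 16*I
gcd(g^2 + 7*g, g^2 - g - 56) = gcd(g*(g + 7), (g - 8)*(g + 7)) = g + 7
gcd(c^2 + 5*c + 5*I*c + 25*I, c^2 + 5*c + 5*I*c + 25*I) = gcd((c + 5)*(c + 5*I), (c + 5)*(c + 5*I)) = c^2 + c*(5 + 5*I) + 25*I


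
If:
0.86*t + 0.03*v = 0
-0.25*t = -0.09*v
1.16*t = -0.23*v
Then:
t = 0.00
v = 0.00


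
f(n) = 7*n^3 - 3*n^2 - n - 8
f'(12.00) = 2951.00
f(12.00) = 11644.00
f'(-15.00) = 4814.00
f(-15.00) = -24293.00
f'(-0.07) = -0.48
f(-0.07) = -7.95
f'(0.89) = 10.29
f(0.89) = -6.33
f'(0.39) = -0.15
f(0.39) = -8.43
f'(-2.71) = 169.49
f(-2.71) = -166.64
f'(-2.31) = 124.92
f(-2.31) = -107.98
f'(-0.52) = 7.80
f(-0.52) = -9.28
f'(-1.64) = 65.32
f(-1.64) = -45.31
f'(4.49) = 395.42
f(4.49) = 560.66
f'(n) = 21*n^2 - 6*n - 1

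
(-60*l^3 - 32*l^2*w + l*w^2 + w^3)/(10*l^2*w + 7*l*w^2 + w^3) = (-6*l + w)/w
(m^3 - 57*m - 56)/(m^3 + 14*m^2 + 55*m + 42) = (m - 8)/(m + 6)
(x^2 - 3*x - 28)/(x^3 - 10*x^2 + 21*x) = (x + 4)/(x*(x - 3))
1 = 1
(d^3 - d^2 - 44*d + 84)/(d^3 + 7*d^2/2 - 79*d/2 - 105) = 2*(d - 2)/(2*d + 5)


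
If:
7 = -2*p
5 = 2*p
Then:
No Solution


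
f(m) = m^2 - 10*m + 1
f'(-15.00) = -40.00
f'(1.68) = -6.64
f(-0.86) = 10.34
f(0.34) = -2.28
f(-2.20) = 27.84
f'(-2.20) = -14.40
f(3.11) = -20.43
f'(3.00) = -4.00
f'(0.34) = -9.32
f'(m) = 2*m - 10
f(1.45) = -11.40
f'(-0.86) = -11.72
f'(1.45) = -7.10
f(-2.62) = 34.06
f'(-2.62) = -15.24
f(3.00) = -20.00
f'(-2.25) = -14.50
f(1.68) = -12.98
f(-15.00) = 376.00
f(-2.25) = 28.56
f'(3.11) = -3.78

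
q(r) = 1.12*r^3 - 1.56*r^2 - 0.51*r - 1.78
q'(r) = 3.36*r^2 - 3.12*r - 0.51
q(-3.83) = -85.63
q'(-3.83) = 60.73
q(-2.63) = -31.60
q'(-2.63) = 30.94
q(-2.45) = -26.37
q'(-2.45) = 27.30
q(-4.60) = -141.46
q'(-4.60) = 84.94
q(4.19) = 51.08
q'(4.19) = 45.41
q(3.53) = 26.25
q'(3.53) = 30.35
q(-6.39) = -354.45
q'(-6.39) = 156.62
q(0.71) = -2.53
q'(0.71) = -1.03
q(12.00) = 1702.82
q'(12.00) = 445.89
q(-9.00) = -940.03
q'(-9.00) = 299.73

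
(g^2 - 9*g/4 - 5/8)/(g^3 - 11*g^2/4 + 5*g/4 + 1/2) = (g - 5/2)/(g^2 - 3*g + 2)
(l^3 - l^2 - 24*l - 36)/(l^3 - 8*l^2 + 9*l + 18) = (l^2 + 5*l + 6)/(l^2 - 2*l - 3)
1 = 1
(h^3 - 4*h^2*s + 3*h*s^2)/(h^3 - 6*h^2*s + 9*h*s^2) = (-h + s)/(-h + 3*s)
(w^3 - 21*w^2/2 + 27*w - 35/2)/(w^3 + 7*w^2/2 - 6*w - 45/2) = (w^2 - 8*w + 7)/(w^2 + 6*w + 9)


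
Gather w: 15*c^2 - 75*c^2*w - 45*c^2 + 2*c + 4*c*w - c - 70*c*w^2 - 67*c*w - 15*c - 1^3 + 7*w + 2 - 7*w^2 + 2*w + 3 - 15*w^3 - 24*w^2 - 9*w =-30*c^2 - 14*c - 15*w^3 + w^2*(-70*c - 31) + w*(-75*c^2 - 63*c) + 4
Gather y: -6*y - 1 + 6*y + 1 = 0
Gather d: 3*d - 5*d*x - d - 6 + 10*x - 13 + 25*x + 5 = d*(2 - 5*x) + 35*x - 14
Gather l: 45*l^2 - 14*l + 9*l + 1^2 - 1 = 45*l^2 - 5*l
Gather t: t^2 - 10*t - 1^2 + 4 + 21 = t^2 - 10*t + 24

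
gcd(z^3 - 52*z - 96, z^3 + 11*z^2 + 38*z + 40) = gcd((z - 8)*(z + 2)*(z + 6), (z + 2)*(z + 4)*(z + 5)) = z + 2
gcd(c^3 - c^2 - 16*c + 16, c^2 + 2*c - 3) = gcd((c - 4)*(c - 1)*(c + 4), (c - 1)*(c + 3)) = c - 1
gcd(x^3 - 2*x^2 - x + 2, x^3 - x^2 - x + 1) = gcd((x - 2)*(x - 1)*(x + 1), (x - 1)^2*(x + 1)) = x^2 - 1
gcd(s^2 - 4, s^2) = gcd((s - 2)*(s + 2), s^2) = 1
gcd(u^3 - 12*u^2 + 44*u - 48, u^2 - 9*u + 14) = u - 2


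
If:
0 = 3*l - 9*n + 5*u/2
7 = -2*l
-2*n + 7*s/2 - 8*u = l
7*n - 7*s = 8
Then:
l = -7/2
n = -341/273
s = -653/273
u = -27/91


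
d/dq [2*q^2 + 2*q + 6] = 4*q + 2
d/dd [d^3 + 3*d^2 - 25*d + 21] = 3*d^2 + 6*d - 25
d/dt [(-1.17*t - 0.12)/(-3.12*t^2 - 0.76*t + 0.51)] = (3.6504*t^2 + 0.8892*t - (1.17*t + 0.12)*(6.24*t + 0.76) - 0.5967)/(3.12*t^2 + 0.76*t - 0.51)^2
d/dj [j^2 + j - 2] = 2*j + 1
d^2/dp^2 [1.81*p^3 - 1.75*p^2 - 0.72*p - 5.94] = 10.86*p - 3.5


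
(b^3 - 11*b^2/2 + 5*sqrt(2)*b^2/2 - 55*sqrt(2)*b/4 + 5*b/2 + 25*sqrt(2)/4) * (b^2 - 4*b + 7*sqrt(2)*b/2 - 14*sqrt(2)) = b^5 - 19*b^4/2 + 6*sqrt(2)*b^4 - 57*sqrt(2)*b^3 + 42*b^3 - 705*b^2/4 + 147*sqrt(2)*b^2 - 60*sqrt(2)*b + 1715*b/4 - 175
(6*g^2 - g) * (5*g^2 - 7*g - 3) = 30*g^4 - 47*g^3 - 11*g^2 + 3*g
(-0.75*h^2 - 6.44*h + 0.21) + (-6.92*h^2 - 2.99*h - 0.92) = -7.67*h^2 - 9.43*h - 0.71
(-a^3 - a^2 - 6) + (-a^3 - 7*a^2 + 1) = -2*a^3 - 8*a^2 - 5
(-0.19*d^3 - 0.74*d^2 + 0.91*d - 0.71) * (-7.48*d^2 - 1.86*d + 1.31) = 1.4212*d^5 + 5.8886*d^4 - 5.6793*d^3 + 2.6488*d^2 + 2.5127*d - 0.9301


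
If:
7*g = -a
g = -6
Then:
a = 42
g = -6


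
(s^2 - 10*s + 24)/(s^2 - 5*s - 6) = (s - 4)/(s + 1)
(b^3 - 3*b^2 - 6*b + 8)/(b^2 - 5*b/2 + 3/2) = 2*(b^2 - 2*b - 8)/(2*b - 3)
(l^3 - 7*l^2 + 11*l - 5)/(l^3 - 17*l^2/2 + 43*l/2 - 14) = 2*(l^2 - 6*l + 5)/(2*l^2 - 15*l + 28)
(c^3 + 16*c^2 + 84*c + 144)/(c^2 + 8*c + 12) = (c^2 + 10*c + 24)/(c + 2)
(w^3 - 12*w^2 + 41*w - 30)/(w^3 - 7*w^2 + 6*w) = (w - 5)/w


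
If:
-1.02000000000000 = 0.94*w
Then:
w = -1.09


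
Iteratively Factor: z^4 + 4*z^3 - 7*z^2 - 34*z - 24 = (z - 3)*(z^3 + 7*z^2 + 14*z + 8) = (z - 3)*(z + 1)*(z^2 + 6*z + 8) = (z - 3)*(z + 1)*(z + 4)*(z + 2)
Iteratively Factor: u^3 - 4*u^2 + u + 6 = (u - 3)*(u^2 - u - 2) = (u - 3)*(u + 1)*(u - 2)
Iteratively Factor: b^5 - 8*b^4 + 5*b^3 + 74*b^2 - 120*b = (b + 3)*(b^4 - 11*b^3 + 38*b^2 - 40*b) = b*(b + 3)*(b^3 - 11*b^2 + 38*b - 40) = b*(b - 5)*(b + 3)*(b^2 - 6*b + 8) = b*(b - 5)*(b - 4)*(b + 3)*(b - 2)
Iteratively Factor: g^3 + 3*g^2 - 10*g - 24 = (g + 2)*(g^2 + g - 12) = (g - 3)*(g + 2)*(g + 4)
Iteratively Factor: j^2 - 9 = (j + 3)*(j - 3)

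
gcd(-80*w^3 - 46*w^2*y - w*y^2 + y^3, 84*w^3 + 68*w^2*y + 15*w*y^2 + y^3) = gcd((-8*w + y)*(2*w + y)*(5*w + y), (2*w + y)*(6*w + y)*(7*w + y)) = 2*w + y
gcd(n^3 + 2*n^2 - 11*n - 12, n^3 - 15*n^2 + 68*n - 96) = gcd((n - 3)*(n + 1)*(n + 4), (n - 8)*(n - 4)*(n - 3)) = n - 3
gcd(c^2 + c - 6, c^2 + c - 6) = c^2 + c - 6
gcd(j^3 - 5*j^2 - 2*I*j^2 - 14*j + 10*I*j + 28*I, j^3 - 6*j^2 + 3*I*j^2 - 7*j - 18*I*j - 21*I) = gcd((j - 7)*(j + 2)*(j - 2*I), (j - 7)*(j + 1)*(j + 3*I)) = j - 7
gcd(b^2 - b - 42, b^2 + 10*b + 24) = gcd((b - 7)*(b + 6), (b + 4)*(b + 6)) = b + 6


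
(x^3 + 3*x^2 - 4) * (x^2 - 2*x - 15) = x^5 + x^4 - 21*x^3 - 49*x^2 + 8*x + 60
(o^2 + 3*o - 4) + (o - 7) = o^2 + 4*o - 11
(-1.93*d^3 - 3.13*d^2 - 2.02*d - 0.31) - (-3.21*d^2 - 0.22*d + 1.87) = -1.93*d^3 + 0.0800000000000001*d^2 - 1.8*d - 2.18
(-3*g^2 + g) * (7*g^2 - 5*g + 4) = -21*g^4 + 22*g^3 - 17*g^2 + 4*g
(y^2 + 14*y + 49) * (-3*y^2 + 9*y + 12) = -3*y^4 - 33*y^3 - 9*y^2 + 609*y + 588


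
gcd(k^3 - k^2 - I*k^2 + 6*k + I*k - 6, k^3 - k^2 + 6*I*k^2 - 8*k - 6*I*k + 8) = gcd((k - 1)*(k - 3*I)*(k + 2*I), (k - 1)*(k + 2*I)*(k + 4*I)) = k^2 + k*(-1 + 2*I) - 2*I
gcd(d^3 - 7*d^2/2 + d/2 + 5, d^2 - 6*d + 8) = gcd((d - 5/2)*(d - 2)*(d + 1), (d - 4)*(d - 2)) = d - 2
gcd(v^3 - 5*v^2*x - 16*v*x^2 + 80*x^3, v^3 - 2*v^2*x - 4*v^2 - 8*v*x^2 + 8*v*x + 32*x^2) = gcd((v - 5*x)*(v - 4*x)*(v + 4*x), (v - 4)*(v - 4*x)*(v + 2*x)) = -v + 4*x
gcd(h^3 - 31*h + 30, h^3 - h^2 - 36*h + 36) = h^2 + 5*h - 6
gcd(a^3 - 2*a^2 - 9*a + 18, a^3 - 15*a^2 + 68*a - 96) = a - 3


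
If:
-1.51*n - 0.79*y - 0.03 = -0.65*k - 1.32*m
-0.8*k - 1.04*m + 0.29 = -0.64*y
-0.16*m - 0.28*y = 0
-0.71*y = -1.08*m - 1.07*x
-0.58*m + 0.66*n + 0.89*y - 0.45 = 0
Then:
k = 1.14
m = -0.44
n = -0.05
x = 0.61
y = 0.25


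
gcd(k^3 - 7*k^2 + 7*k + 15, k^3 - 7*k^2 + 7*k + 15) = k^3 - 7*k^2 + 7*k + 15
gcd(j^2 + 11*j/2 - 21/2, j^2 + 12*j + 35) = j + 7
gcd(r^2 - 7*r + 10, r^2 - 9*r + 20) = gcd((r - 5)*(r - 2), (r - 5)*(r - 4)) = r - 5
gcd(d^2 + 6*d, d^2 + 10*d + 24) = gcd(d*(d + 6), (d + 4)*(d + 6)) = d + 6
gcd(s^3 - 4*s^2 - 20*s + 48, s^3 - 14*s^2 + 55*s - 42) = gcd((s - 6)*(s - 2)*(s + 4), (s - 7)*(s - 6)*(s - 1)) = s - 6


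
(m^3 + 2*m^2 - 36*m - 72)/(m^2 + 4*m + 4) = (m^2 - 36)/(m + 2)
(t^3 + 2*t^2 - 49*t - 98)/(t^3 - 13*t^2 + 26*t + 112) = (t + 7)/(t - 8)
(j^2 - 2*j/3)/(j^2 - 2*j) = (j - 2/3)/(j - 2)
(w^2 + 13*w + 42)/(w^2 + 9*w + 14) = (w + 6)/(w + 2)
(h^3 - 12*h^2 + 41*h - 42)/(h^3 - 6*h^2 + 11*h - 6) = (h - 7)/(h - 1)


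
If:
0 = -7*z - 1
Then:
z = -1/7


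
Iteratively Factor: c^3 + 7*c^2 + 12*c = (c + 4)*(c^2 + 3*c) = c*(c + 4)*(c + 3)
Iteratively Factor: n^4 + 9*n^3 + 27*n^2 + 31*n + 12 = (n + 3)*(n^3 + 6*n^2 + 9*n + 4) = (n + 3)*(n + 4)*(n^2 + 2*n + 1) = (n + 1)*(n + 3)*(n + 4)*(n + 1)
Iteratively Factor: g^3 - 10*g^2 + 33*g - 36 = (g - 3)*(g^2 - 7*g + 12) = (g - 3)^2*(g - 4)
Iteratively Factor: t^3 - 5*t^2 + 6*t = (t - 2)*(t^2 - 3*t) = t*(t - 2)*(t - 3)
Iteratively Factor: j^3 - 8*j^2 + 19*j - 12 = (j - 1)*(j^2 - 7*j + 12) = (j - 3)*(j - 1)*(j - 4)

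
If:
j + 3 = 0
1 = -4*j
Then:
No Solution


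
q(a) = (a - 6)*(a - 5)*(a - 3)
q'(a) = (a - 6)*(a - 5) + (a - 6)*(a - 3) + (a - 5)*(a - 3) = 3*a^2 - 28*a + 63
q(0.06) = -86.27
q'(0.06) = 61.33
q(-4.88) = -847.06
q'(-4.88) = 271.08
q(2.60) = -3.26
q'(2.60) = 10.48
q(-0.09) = -95.78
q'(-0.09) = 65.54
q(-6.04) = -1201.61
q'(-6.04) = 341.56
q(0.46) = -63.89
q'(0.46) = 50.75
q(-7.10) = -1600.95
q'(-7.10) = 413.03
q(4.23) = 1.68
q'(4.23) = -1.76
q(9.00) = 72.00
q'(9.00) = 54.00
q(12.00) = 378.00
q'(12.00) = 159.00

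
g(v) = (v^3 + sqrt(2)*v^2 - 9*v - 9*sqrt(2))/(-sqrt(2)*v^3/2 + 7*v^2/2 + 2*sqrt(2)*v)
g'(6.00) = 54.34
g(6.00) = -20.50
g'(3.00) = 1.27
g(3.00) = 0.00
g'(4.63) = 6.20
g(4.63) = 4.19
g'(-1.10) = -8.38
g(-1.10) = -1.19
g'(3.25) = 1.41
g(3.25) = 0.33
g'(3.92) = 2.32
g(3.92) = 1.52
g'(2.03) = 1.33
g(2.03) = -1.18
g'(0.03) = 4996.73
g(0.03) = -147.72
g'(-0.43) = -0.09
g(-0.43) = 16.92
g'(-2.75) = 0.23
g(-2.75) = 0.06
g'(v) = (3*v^2 + 2*sqrt(2)*v - 9)/(-sqrt(2)*v^3/2 + 7*v^2/2 + 2*sqrt(2)*v) + (3*sqrt(2)*v^2/2 - 7*v - 2*sqrt(2))*(v^3 + sqrt(2)*v^2 - 9*v - 9*sqrt(2))/(-sqrt(2)*v^3/2 + 7*v^2/2 + 2*sqrt(2)*v)^2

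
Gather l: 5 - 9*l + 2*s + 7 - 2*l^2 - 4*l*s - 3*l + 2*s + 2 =-2*l^2 + l*(-4*s - 12) + 4*s + 14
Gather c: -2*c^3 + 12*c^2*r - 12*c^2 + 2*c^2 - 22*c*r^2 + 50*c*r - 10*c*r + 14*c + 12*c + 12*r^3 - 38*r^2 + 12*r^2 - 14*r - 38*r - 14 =-2*c^3 + c^2*(12*r - 10) + c*(-22*r^2 + 40*r + 26) + 12*r^3 - 26*r^2 - 52*r - 14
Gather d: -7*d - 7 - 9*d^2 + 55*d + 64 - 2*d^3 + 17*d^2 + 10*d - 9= -2*d^3 + 8*d^2 + 58*d + 48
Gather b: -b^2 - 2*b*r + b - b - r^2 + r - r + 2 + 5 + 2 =-b^2 - 2*b*r - r^2 + 9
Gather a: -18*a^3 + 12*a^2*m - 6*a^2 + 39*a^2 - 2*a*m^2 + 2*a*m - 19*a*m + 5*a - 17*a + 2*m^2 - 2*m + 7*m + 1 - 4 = -18*a^3 + a^2*(12*m + 33) + a*(-2*m^2 - 17*m - 12) + 2*m^2 + 5*m - 3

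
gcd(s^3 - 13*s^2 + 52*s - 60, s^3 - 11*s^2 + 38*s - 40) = s^2 - 7*s + 10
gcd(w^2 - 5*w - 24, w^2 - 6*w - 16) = w - 8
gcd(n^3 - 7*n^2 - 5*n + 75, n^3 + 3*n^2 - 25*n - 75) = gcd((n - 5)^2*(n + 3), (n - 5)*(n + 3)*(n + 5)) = n^2 - 2*n - 15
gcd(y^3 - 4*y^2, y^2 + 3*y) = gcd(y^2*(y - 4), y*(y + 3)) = y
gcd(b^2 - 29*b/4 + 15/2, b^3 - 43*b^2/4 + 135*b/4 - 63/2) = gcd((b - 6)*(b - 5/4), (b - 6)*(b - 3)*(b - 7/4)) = b - 6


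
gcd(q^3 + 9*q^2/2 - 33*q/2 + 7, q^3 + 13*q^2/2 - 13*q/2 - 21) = q^2 + 5*q - 14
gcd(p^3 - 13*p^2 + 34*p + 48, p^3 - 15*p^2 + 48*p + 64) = p^2 - 7*p - 8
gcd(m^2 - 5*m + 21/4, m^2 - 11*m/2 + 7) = m - 7/2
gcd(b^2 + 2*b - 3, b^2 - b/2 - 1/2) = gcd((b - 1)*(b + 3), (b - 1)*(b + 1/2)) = b - 1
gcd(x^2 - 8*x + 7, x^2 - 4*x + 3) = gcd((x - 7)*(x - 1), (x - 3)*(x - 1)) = x - 1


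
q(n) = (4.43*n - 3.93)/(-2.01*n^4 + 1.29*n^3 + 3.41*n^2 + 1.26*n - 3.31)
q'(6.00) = 0.01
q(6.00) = -0.01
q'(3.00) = 0.11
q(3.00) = -0.10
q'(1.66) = 29.33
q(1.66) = -2.89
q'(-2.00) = 0.59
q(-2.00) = 0.37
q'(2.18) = 0.77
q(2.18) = -0.35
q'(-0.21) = -1.26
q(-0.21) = 1.41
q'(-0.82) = 0.31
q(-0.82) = 2.06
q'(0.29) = -0.40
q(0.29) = 1.00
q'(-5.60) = 0.01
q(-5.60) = 0.01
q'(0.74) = 2.16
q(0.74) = 1.10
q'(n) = (4.43*n - 3.93)*(8.04*n^3 - 3.87*n^2 - 6.82*n - 1.26)/(-2.01*n^4 + 1.29*n^3 + 3.41*n^2 + 1.26*n - 3.31)^2 + 4.43/(-2.01*n^4 + 1.29*n^3 + 3.41*n^2 + 1.26*n - 3.31)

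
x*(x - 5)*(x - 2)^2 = x^4 - 9*x^3 + 24*x^2 - 20*x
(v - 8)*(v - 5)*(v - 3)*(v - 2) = v^4 - 18*v^3 + 111*v^2 - 278*v + 240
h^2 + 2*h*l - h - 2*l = (h - 1)*(h + 2*l)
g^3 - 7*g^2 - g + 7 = (g - 7)*(g - 1)*(g + 1)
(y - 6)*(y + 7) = y^2 + y - 42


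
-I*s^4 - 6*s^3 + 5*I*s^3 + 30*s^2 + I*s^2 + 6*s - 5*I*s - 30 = (s - 5)*(s - 1)*(s - 6*I)*(-I*s - I)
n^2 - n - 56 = (n - 8)*(n + 7)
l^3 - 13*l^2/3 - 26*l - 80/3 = (l - 8)*(l + 5/3)*(l + 2)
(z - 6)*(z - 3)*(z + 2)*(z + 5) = z^4 - 2*z^3 - 35*z^2 + 36*z + 180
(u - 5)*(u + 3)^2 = u^3 + u^2 - 21*u - 45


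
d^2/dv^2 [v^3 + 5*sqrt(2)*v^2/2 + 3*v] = 6*v + 5*sqrt(2)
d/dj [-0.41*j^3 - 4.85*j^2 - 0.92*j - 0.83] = -1.23*j^2 - 9.7*j - 0.92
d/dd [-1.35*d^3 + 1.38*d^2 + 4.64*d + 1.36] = -4.05*d^2 + 2.76*d + 4.64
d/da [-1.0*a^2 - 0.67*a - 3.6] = -2.0*a - 0.67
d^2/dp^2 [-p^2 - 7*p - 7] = -2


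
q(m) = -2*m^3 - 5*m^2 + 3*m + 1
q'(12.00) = -981.00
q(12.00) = -4139.00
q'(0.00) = 3.00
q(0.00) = 1.00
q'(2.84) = -73.79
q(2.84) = -76.62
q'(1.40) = -22.76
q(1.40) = -10.09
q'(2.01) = -41.34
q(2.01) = -29.41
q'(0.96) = -12.13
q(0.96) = -2.50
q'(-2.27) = -5.22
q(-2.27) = -8.18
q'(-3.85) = -47.44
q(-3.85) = 29.47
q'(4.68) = -175.21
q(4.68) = -299.48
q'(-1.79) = 1.68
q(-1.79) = -8.92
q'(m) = -6*m^2 - 10*m + 3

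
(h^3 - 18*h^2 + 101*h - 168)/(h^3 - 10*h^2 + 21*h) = (h - 8)/h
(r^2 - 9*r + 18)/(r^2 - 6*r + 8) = (r^2 - 9*r + 18)/(r^2 - 6*r + 8)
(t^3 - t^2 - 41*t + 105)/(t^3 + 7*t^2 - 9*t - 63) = (t - 5)/(t + 3)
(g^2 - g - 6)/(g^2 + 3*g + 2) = (g - 3)/(g + 1)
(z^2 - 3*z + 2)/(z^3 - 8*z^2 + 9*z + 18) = (z^2 - 3*z + 2)/(z^3 - 8*z^2 + 9*z + 18)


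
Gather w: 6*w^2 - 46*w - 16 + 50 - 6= 6*w^2 - 46*w + 28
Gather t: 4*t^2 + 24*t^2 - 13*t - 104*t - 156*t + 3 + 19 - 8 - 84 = 28*t^2 - 273*t - 70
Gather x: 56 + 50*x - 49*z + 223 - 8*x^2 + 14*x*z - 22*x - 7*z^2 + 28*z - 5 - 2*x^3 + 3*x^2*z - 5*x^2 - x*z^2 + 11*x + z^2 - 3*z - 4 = -2*x^3 + x^2*(3*z - 13) + x*(-z^2 + 14*z + 39) - 6*z^2 - 24*z + 270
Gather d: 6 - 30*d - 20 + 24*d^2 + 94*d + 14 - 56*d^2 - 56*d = -32*d^2 + 8*d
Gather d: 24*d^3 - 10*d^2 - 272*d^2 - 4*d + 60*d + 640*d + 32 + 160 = 24*d^3 - 282*d^2 + 696*d + 192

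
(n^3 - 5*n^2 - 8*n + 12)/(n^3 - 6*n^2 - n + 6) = (n + 2)/(n + 1)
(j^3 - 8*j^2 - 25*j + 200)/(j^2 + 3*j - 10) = (j^2 - 13*j + 40)/(j - 2)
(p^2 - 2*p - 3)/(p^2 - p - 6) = (p + 1)/(p + 2)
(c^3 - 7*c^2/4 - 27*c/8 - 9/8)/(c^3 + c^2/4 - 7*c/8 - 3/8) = (c - 3)/(c - 1)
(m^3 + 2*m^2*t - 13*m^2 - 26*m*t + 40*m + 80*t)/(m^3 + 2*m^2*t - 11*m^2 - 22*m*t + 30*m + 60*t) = (m - 8)/(m - 6)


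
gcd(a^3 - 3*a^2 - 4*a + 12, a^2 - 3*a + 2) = a - 2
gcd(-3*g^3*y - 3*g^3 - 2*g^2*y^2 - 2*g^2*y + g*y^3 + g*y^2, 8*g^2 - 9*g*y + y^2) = 1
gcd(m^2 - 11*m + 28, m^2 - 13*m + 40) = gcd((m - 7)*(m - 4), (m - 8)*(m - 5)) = 1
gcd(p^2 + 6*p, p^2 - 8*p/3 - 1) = 1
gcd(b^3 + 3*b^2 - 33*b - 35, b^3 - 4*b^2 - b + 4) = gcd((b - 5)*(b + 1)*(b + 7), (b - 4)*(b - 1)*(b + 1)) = b + 1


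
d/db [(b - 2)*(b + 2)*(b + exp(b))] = b^2*exp(b) + 3*b^2 + 2*b*exp(b) - 4*exp(b) - 4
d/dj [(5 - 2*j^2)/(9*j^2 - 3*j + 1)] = (6*j^2 - 94*j + 15)/(81*j^4 - 54*j^3 + 27*j^2 - 6*j + 1)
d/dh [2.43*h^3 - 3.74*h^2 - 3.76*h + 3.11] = 7.29*h^2 - 7.48*h - 3.76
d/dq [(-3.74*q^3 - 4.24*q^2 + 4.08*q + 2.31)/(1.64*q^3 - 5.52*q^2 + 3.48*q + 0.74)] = (27.5984*q^4 - 39.4128*q^3 - 11.9016*q^2 + 19.2272*q - 5.0196)/(2.6896*q^6 - 18.1056*q^5 + 41.8848*q^4 - 35.992*q^3 + 3.9408*q^2 + 5.1504*q + 0.5476)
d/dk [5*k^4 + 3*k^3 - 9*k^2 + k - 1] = 20*k^3 + 9*k^2 - 18*k + 1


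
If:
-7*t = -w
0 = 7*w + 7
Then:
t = -1/7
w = -1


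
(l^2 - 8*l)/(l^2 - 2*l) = (l - 8)/(l - 2)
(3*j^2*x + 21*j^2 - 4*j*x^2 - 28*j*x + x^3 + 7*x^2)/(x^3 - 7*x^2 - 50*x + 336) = (3*j^2 - 4*j*x + x^2)/(x^2 - 14*x + 48)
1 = 1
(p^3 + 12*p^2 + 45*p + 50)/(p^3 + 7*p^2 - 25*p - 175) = (p^2 + 7*p + 10)/(p^2 + 2*p - 35)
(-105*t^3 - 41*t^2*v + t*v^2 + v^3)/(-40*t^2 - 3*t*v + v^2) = (21*t^2 + 4*t*v - v^2)/(8*t - v)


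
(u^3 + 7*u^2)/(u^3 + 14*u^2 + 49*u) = u/(u + 7)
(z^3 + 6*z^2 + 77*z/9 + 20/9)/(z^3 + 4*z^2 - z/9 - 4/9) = (3*z + 5)/(3*z - 1)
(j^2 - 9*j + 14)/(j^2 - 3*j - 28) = (j - 2)/(j + 4)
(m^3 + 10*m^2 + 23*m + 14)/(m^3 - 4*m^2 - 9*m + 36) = (m^3 + 10*m^2 + 23*m + 14)/(m^3 - 4*m^2 - 9*m + 36)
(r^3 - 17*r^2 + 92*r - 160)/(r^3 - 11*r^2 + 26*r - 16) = (r^2 - 9*r + 20)/(r^2 - 3*r + 2)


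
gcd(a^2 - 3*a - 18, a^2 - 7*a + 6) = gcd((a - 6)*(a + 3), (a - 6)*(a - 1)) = a - 6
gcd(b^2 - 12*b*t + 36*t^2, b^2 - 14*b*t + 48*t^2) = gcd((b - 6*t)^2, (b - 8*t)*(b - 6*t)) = -b + 6*t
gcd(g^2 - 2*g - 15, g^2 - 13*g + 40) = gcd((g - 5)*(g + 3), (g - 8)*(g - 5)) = g - 5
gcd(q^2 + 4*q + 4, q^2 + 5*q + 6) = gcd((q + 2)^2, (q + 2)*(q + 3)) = q + 2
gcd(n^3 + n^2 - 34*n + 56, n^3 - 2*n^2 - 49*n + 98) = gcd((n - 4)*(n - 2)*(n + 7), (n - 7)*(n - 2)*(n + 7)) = n^2 + 5*n - 14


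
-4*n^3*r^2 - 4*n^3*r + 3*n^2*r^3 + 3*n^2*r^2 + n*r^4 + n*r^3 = r*(-n + r)*(4*n + r)*(n*r + n)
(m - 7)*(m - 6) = m^2 - 13*m + 42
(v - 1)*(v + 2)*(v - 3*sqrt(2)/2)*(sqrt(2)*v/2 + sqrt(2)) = sqrt(2)*v^4/2 - 3*v^3/2 + 3*sqrt(2)*v^3/2 - 9*v^2/2 - 2*sqrt(2)*v + 6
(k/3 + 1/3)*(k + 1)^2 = k^3/3 + k^2 + k + 1/3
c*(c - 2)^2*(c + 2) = c^4 - 2*c^3 - 4*c^2 + 8*c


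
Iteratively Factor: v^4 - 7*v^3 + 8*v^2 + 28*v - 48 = (v - 4)*(v^3 - 3*v^2 - 4*v + 12) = (v - 4)*(v + 2)*(v^2 - 5*v + 6) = (v - 4)*(v - 3)*(v + 2)*(v - 2)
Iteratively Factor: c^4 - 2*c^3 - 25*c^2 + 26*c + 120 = (c + 2)*(c^3 - 4*c^2 - 17*c + 60) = (c - 3)*(c + 2)*(c^2 - c - 20) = (c - 5)*(c - 3)*(c + 2)*(c + 4)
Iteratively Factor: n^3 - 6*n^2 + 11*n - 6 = (n - 1)*(n^2 - 5*n + 6) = (n - 2)*(n - 1)*(n - 3)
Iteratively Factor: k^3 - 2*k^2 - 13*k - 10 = (k - 5)*(k^2 + 3*k + 2) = (k - 5)*(k + 2)*(k + 1)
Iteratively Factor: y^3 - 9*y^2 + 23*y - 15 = (y - 1)*(y^2 - 8*y + 15) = (y - 3)*(y - 1)*(y - 5)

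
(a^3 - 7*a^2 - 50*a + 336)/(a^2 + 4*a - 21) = (a^2 - 14*a + 48)/(a - 3)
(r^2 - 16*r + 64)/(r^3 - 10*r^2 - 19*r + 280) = (r - 8)/(r^2 - 2*r - 35)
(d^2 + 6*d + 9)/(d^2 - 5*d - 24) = (d + 3)/(d - 8)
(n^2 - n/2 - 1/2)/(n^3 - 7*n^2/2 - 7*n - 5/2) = (n - 1)/(n^2 - 4*n - 5)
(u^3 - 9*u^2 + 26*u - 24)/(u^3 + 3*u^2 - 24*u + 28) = (u^2 - 7*u + 12)/(u^2 + 5*u - 14)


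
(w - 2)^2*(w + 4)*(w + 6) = w^4 + 6*w^3 - 12*w^2 - 56*w + 96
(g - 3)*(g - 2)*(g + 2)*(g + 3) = g^4 - 13*g^2 + 36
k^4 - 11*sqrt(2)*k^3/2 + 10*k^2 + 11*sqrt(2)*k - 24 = (k - 4*sqrt(2))*(k - 3*sqrt(2)/2)*(k - sqrt(2))*(k + sqrt(2))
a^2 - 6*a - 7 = (a - 7)*(a + 1)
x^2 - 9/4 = (x - 3/2)*(x + 3/2)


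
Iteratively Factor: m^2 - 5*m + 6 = (m - 3)*(m - 2)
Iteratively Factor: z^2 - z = (z - 1)*(z)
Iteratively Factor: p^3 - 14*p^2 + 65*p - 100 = (p - 4)*(p^2 - 10*p + 25) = (p - 5)*(p - 4)*(p - 5)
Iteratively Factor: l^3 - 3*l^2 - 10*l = (l - 5)*(l^2 + 2*l) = l*(l - 5)*(l + 2)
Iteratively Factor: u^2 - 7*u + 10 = (u - 5)*(u - 2)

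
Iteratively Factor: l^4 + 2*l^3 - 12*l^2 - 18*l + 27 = (l + 3)*(l^3 - l^2 - 9*l + 9) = (l + 3)^2*(l^2 - 4*l + 3) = (l - 1)*(l + 3)^2*(l - 3)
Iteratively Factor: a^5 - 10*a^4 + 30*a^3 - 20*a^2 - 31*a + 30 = (a - 5)*(a^4 - 5*a^3 + 5*a^2 + 5*a - 6) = (a - 5)*(a - 3)*(a^3 - 2*a^2 - a + 2) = (a - 5)*(a - 3)*(a - 1)*(a^2 - a - 2) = (a - 5)*(a - 3)*(a - 1)*(a + 1)*(a - 2)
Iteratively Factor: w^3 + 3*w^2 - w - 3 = (w - 1)*(w^2 + 4*w + 3) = (w - 1)*(w + 1)*(w + 3)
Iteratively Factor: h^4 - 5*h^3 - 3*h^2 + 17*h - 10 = (h - 1)*(h^3 - 4*h^2 - 7*h + 10) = (h - 1)^2*(h^2 - 3*h - 10) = (h - 1)^2*(h + 2)*(h - 5)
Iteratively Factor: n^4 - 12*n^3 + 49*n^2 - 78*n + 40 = (n - 4)*(n^3 - 8*n^2 + 17*n - 10) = (n - 5)*(n - 4)*(n^2 - 3*n + 2) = (n - 5)*(n - 4)*(n - 2)*(n - 1)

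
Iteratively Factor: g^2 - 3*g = (g)*(g - 3)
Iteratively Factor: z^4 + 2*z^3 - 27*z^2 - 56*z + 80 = (z + 4)*(z^3 - 2*z^2 - 19*z + 20) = (z - 1)*(z + 4)*(z^2 - z - 20) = (z - 1)*(z + 4)^2*(z - 5)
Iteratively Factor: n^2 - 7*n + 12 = (n - 4)*(n - 3)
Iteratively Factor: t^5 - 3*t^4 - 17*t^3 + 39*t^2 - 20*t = (t + 4)*(t^4 - 7*t^3 + 11*t^2 - 5*t) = (t - 5)*(t + 4)*(t^3 - 2*t^2 + t) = t*(t - 5)*(t + 4)*(t^2 - 2*t + 1) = t*(t - 5)*(t - 1)*(t + 4)*(t - 1)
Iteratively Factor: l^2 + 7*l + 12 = (l + 4)*(l + 3)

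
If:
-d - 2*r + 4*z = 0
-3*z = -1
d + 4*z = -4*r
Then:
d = 4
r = -4/3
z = 1/3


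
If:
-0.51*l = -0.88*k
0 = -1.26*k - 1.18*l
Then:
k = 0.00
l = 0.00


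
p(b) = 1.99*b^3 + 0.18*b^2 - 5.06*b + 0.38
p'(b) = 5.97*b^2 + 0.36*b - 5.06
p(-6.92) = -615.42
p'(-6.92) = 278.33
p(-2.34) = -12.29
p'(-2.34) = 26.79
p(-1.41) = 2.29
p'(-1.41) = 6.30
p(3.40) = 63.47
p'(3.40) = 65.18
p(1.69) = 1.95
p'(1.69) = 12.60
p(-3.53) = -67.05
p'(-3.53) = 68.06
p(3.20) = 51.24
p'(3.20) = 57.22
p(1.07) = -2.39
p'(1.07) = 2.16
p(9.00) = 1420.13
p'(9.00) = 481.75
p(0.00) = 0.38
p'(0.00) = -5.06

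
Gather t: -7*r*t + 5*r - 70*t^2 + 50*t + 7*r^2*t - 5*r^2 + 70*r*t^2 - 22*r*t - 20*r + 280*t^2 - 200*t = -5*r^2 - 15*r + t^2*(70*r + 210) + t*(7*r^2 - 29*r - 150)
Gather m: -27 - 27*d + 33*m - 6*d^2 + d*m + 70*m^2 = -6*d^2 - 27*d + 70*m^2 + m*(d + 33) - 27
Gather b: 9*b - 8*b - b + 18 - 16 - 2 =0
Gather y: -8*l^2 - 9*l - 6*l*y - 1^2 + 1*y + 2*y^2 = -8*l^2 - 9*l + 2*y^2 + y*(1 - 6*l) - 1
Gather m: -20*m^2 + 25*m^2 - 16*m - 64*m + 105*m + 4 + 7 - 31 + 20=5*m^2 + 25*m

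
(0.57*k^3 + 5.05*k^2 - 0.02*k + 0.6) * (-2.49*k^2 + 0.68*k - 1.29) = -1.4193*k^5 - 12.1869*k^4 + 2.7485*k^3 - 8.0221*k^2 + 0.4338*k - 0.774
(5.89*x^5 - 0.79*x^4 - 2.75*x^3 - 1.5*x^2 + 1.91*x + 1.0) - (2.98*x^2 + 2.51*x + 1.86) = 5.89*x^5 - 0.79*x^4 - 2.75*x^3 - 4.48*x^2 - 0.6*x - 0.86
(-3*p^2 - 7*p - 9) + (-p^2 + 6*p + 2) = -4*p^2 - p - 7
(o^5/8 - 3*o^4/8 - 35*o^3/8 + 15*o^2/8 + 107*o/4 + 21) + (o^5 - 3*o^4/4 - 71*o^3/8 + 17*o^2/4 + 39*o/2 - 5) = 9*o^5/8 - 9*o^4/8 - 53*o^3/4 + 49*o^2/8 + 185*o/4 + 16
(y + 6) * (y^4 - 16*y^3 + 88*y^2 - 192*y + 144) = y^5 - 10*y^4 - 8*y^3 + 336*y^2 - 1008*y + 864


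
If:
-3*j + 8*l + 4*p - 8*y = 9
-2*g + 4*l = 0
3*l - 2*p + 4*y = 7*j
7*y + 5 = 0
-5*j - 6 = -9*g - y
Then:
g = 242/413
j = -17/59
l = 121/413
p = 8/413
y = -5/7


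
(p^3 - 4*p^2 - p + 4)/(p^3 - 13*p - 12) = (p - 1)/(p + 3)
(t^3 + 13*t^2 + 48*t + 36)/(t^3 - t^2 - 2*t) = (t^2 + 12*t + 36)/(t*(t - 2))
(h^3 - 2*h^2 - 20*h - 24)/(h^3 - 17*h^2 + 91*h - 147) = (h^3 - 2*h^2 - 20*h - 24)/(h^3 - 17*h^2 + 91*h - 147)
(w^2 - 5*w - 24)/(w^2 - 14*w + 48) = (w + 3)/(w - 6)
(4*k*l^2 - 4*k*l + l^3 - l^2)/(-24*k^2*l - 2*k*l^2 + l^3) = (1 - l)/(6*k - l)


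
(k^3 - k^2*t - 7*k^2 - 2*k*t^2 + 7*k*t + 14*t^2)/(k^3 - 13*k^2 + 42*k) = (k^2 - k*t - 2*t^2)/(k*(k - 6))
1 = 1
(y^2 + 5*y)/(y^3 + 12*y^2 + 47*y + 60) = y/(y^2 + 7*y + 12)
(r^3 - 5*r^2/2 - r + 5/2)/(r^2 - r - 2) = (2*r^2 - 7*r + 5)/(2*(r - 2))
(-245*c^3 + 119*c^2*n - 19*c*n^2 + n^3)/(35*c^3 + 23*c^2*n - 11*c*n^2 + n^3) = (-7*c + n)/(c + n)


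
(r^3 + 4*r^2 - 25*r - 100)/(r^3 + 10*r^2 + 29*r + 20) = (r - 5)/(r + 1)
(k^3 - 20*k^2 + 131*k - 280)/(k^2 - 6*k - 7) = (k^2 - 13*k + 40)/(k + 1)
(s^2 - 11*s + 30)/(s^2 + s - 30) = (s - 6)/(s + 6)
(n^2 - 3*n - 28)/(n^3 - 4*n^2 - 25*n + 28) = 1/(n - 1)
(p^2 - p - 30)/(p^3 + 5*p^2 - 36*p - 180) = 1/(p + 6)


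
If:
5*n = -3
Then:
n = -3/5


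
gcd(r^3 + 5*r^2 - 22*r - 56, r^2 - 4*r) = r - 4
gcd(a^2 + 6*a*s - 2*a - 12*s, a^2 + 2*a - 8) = a - 2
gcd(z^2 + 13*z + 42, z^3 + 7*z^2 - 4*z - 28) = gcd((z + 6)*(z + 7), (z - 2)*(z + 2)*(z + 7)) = z + 7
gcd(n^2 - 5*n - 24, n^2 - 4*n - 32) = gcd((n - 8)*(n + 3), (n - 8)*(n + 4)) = n - 8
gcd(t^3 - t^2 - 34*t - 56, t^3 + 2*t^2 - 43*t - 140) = t^2 - 3*t - 28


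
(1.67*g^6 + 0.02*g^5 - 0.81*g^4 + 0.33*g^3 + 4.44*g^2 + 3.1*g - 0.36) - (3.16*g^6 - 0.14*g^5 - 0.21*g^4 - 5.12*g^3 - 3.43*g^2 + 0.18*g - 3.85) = -1.49*g^6 + 0.16*g^5 - 0.6*g^4 + 5.45*g^3 + 7.87*g^2 + 2.92*g + 3.49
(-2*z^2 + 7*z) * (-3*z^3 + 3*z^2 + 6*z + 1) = 6*z^5 - 27*z^4 + 9*z^3 + 40*z^2 + 7*z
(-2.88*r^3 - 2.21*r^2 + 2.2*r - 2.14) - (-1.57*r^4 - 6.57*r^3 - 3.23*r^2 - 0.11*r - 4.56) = 1.57*r^4 + 3.69*r^3 + 1.02*r^2 + 2.31*r + 2.42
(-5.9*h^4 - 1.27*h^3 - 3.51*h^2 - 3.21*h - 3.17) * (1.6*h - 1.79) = -9.44*h^5 + 8.529*h^4 - 3.3427*h^3 + 1.1469*h^2 + 0.6739*h + 5.6743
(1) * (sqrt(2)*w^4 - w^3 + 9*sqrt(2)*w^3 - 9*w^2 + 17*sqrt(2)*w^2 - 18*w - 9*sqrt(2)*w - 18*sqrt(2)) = sqrt(2)*w^4 - w^3 + 9*sqrt(2)*w^3 - 9*w^2 + 17*sqrt(2)*w^2 - 18*w - 9*sqrt(2)*w - 18*sqrt(2)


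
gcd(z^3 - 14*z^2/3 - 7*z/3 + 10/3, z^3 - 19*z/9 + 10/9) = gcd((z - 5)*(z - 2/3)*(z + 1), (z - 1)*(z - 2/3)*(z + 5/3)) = z - 2/3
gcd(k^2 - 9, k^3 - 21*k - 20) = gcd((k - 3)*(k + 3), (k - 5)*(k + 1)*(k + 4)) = 1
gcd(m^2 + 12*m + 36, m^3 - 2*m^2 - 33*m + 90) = m + 6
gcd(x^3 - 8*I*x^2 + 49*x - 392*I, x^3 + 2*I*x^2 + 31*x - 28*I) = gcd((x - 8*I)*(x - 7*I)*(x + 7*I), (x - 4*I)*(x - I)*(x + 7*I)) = x + 7*I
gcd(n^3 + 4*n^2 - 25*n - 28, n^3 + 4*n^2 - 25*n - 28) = n^3 + 4*n^2 - 25*n - 28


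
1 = 1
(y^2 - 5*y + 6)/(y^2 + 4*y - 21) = (y - 2)/(y + 7)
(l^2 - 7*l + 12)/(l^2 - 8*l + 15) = (l - 4)/(l - 5)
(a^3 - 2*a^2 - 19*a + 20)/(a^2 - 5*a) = a + 3 - 4/a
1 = 1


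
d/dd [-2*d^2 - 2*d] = -4*d - 2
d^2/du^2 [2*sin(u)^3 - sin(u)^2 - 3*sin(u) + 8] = -18*sin(u)^3 + 4*sin(u)^2 + 15*sin(u) - 2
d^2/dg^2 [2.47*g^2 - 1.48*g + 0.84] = 4.94000000000000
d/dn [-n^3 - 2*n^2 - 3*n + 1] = -3*n^2 - 4*n - 3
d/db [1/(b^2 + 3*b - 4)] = (-2*b - 3)/(b^2 + 3*b - 4)^2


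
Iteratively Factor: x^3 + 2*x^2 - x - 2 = (x - 1)*(x^2 + 3*x + 2) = (x - 1)*(x + 1)*(x + 2)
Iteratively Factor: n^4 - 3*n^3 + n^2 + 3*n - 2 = (n + 1)*(n^3 - 4*n^2 + 5*n - 2) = (n - 2)*(n + 1)*(n^2 - 2*n + 1) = (n - 2)*(n - 1)*(n + 1)*(n - 1)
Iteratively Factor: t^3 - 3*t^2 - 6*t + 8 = (t - 1)*(t^2 - 2*t - 8) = (t - 1)*(t + 2)*(t - 4)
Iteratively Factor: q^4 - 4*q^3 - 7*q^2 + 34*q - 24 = (q - 4)*(q^3 - 7*q + 6) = (q - 4)*(q - 1)*(q^2 + q - 6) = (q - 4)*(q - 1)*(q + 3)*(q - 2)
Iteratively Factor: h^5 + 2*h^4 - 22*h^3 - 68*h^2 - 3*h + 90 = (h - 1)*(h^4 + 3*h^3 - 19*h^2 - 87*h - 90) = (h - 1)*(h + 2)*(h^3 + h^2 - 21*h - 45) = (h - 5)*(h - 1)*(h + 2)*(h^2 + 6*h + 9) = (h - 5)*(h - 1)*(h + 2)*(h + 3)*(h + 3)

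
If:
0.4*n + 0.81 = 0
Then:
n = -2.02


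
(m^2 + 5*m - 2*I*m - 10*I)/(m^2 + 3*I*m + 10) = (m + 5)/(m + 5*I)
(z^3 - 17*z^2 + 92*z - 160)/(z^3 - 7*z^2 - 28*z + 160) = (z - 5)/(z + 5)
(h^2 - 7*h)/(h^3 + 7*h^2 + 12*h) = (h - 7)/(h^2 + 7*h + 12)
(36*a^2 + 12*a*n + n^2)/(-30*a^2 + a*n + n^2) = (-6*a - n)/(5*a - n)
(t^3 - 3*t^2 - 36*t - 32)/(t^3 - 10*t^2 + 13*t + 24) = (t + 4)/(t - 3)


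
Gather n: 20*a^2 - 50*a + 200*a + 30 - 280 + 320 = 20*a^2 + 150*a + 70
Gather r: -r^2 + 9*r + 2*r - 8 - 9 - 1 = -r^2 + 11*r - 18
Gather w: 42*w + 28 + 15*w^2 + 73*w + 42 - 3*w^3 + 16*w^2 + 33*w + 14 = -3*w^3 + 31*w^2 + 148*w + 84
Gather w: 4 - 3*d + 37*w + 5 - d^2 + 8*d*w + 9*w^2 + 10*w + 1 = -d^2 - 3*d + 9*w^2 + w*(8*d + 47) + 10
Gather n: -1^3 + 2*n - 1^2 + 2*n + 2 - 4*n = 0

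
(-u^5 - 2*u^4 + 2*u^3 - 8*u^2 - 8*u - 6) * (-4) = 4*u^5 + 8*u^4 - 8*u^3 + 32*u^2 + 32*u + 24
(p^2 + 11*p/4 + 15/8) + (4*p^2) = 5*p^2 + 11*p/4 + 15/8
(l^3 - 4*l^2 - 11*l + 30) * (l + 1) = l^4 - 3*l^3 - 15*l^2 + 19*l + 30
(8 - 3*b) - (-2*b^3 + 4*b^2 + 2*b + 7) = 2*b^3 - 4*b^2 - 5*b + 1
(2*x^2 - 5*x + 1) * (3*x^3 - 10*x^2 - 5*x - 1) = 6*x^5 - 35*x^4 + 43*x^3 + 13*x^2 - 1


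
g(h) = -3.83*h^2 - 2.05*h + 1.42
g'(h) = -7.66*h - 2.05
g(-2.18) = -12.31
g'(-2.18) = 14.65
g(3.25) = -45.70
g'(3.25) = -26.94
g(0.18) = 0.93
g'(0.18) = -3.43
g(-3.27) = -32.83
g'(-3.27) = 23.00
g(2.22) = -22.01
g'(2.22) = -19.06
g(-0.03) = 1.48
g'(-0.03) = -1.82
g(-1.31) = -2.47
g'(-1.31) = 7.98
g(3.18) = -43.83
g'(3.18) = -26.41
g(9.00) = -327.26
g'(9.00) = -70.99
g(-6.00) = -124.16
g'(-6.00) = 43.91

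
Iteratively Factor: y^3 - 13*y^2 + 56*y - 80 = (y - 5)*(y^2 - 8*y + 16) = (y - 5)*(y - 4)*(y - 4)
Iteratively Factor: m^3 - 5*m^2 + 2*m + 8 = (m - 4)*(m^2 - m - 2) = (m - 4)*(m + 1)*(m - 2)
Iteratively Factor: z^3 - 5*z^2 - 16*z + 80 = (z - 4)*(z^2 - z - 20) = (z - 4)*(z + 4)*(z - 5)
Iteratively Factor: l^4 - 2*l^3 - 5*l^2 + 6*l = (l)*(l^3 - 2*l^2 - 5*l + 6) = l*(l - 1)*(l^2 - l - 6) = l*(l - 3)*(l - 1)*(l + 2)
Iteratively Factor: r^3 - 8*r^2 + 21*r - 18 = (r - 3)*(r^2 - 5*r + 6) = (r - 3)*(r - 2)*(r - 3)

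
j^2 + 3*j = j*(j + 3)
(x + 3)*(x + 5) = x^2 + 8*x + 15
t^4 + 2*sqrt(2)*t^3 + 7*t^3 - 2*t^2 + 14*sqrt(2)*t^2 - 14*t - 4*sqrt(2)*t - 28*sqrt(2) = (t + 7)*(t - sqrt(2))*(t + sqrt(2))*(t + 2*sqrt(2))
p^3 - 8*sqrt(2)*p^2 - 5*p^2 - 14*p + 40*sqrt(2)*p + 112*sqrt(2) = (p - 7)*(p + 2)*(p - 8*sqrt(2))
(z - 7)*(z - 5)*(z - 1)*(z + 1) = z^4 - 12*z^3 + 34*z^2 + 12*z - 35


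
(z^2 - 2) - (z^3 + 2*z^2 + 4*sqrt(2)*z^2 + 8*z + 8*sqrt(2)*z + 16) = -z^3 - 4*sqrt(2)*z^2 - z^2 - 8*sqrt(2)*z - 8*z - 18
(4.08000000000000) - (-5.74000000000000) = 9.82000000000000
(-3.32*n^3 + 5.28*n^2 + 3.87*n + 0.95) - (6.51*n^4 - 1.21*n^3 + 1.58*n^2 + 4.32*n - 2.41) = -6.51*n^4 - 2.11*n^3 + 3.7*n^2 - 0.45*n + 3.36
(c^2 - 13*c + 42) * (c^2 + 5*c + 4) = c^4 - 8*c^3 - 19*c^2 + 158*c + 168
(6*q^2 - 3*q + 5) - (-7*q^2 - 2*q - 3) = 13*q^2 - q + 8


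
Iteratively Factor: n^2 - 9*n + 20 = (n - 5)*(n - 4)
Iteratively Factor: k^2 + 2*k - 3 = (k - 1)*(k + 3)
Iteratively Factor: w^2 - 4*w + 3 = (w - 1)*(w - 3)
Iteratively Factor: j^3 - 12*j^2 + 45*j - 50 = (j - 2)*(j^2 - 10*j + 25) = (j - 5)*(j - 2)*(j - 5)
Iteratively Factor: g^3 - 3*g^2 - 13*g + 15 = (g + 3)*(g^2 - 6*g + 5) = (g - 1)*(g + 3)*(g - 5)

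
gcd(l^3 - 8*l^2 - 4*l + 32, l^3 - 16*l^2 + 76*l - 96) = l^2 - 10*l + 16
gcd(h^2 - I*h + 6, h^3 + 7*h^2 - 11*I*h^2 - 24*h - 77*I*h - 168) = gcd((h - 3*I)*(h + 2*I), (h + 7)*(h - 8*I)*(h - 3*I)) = h - 3*I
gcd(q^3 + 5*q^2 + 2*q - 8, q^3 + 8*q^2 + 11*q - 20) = q^2 + 3*q - 4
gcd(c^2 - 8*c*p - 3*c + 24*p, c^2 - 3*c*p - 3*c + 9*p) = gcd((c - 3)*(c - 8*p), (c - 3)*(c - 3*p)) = c - 3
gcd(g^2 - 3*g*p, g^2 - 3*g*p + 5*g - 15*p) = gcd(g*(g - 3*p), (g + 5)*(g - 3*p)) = -g + 3*p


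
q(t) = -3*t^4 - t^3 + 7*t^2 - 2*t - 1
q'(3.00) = -311.00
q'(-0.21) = -4.96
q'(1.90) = -68.54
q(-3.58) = -351.02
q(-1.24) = 7.06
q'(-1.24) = -1.09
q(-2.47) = -49.95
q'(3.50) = -504.25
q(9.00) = -19864.00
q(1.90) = -25.49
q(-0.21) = -0.27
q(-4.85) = -1372.48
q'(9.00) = -8867.00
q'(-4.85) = 1228.54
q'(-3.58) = 460.02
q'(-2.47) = 125.95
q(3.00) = -214.00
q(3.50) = -415.31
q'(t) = -12*t^3 - 3*t^2 + 14*t - 2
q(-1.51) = 5.83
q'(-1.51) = 11.34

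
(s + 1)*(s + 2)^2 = s^3 + 5*s^2 + 8*s + 4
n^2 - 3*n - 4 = (n - 4)*(n + 1)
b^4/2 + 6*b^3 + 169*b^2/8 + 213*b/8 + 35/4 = (b/2 + 1)*(b + 1/2)*(b + 5/2)*(b + 7)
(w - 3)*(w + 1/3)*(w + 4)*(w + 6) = w^4 + 22*w^3/3 - 11*w^2/3 - 74*w - 24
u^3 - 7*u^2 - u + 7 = (u - 7)*(u - 1)*(u + 1)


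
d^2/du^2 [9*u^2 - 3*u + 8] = 18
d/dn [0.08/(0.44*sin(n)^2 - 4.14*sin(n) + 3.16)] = (0.3312 - 0.0704*sin(n))*cos(n)/(0.44*sin(n)^2 - 4.14*sin(n) + 3.16)^2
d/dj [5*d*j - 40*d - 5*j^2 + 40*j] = 5*d - 10*j + 40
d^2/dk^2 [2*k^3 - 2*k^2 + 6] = 12*k - 4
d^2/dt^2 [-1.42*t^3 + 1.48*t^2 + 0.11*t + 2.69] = 2.96 - 8.52*t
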